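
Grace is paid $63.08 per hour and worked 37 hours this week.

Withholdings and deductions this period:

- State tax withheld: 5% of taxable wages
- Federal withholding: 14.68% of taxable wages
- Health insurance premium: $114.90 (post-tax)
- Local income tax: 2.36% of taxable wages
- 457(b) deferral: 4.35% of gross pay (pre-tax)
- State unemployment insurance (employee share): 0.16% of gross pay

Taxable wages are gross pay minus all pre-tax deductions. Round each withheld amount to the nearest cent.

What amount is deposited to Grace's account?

Gross pay: 37 × $63.08 = $2,333.96
457(b) deferral: $2,333.96 × 0.0435 = $101.53
Taxable wages = $2,333.96 − $101.53 = $2,232.43
Federal withholding: $2,232.43 × 0.1468 = $327.72
State tax withheld: $2,232.43 × 0.05 = $111.62
Local income tax: $2,232.43 × 0.0236 = $52.69
State unemployment insurance (employee share): $2,333.96 × 0.0016 = $3.73
Health insurance premium: $114.90
Total deductions = $101.53 + $327.72 + $111.62 + $52.69 + $3.73 + $114.90 = $712.19
Net pay = $2,333.96 − $712.19 = $1,621.77

$1,621.77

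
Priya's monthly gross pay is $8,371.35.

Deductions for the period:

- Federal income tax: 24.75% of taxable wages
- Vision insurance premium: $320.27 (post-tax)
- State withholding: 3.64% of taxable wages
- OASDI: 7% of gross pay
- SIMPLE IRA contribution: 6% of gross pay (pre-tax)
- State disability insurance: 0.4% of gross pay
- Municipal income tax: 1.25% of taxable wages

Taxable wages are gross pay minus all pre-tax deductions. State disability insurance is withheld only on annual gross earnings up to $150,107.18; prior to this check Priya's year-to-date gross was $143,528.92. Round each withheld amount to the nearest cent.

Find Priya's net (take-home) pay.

$4,604.12

SIMPLE IRA contribution: $8,371.35 × 0.06 = $502.28
Taxable wages = $8,371.35 − $502.28 = $7,869.07
Federal income tax: $7,869.07 × 0.2475 = $1,947.59
State withholding: $7,869.07 × 0.0364 = $286.43
Municipal income tax: $7,869.07 × 0.0125 = $98.36
State disability insurance: only $150,107.18 − $143,528.92 = $6,578.26 of this check is subject → $6,578.26 × 0.004 = $26.31
OASDI: $8,371.35 × 0.07 = $585.99
Vision insurance premium: $320.27
Total deductions = $502.28 + $1,947.59 + $286.43 + $98.36 + $26.31 + $585.99 + $320.27 = $3,767.23
Net pay = $8,371.35 − $3,767.23 = $4,604.12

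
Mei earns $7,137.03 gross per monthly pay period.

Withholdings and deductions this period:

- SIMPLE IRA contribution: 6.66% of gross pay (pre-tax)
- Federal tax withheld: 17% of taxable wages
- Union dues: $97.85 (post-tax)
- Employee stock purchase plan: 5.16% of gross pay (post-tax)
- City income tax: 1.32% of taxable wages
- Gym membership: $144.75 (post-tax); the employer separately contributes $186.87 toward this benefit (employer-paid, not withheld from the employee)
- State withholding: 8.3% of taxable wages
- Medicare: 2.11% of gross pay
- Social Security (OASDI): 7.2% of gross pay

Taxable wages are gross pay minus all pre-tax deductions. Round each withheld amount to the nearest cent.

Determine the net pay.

SIMPLE IRA contribution: $7,137.03 × 0.0666 = $475.33
Taxable wages = $7,137.03 − $475.33 = $6,661.70
City income tax: $6,661.70 × 0.0132 = $87.93
Federal tax withheld: $6,661.70 × 0.17 = $1,132.49
State withholding: $6,661.70 × 0.083 = $552.92
Social Security (OASDI): $7,137.03 × 0.072 = $513.87
Medicare: $7,137.03 × 0.0211 = $150.59
Employee stock purchase plan: $7,137.03 × 0.0516 = $368.27
Gym membership: $144.75
Union dues: $97.85
(Employer's $186.87 toward gym membership is not withheld from the employee.)
Total deductions = $475.33 + $87.93 + $1,132.49 + $552.92 + $513.87 + $150.59 + $368.27 + $144.75 + $97.85 = $3,524.00
Net pay = $7,137.03 − $3,524.00 = $3,613.03

$3,613.03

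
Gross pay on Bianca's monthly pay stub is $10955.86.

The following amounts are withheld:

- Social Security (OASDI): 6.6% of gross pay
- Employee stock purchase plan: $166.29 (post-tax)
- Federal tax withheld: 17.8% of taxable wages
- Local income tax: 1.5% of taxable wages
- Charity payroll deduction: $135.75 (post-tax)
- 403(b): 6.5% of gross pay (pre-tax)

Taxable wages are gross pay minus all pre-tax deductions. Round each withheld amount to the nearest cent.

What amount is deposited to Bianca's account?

$7241.56

403(b): $10955.86 × 0.065 = $712.13
Taxable wages = $10955.86 − $712.13 = $10243.73
Local income tax: $10243.73 × 0.015 = $153.66
Federal tax withheld: $10243.73 × 0.178 = $1823.38
Social Security (OASDI): $10955.86 × 0.066 = $723.09
Employee stock purchase plan: $166.29
Charity payroll deduction: $135.75
Total deductions = $712.13 + $153.66 + $1823.38 + $723.09 + $166.29 + $135.75 = $3714.30
Net pay = $10955.86 − $3714.30 = $7241.56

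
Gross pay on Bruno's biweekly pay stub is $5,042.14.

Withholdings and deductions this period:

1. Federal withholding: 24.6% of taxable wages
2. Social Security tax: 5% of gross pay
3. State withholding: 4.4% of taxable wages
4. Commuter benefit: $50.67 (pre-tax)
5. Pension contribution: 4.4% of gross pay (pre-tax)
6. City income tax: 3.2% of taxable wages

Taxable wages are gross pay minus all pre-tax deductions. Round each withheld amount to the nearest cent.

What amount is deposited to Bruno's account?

Commuter benefit: $50.67
Pension contribution: $5,042.14 × 0.044 = $221.85
Pre-tax total = $50.67 + $221.85 = $272.52
Taxable wages = $5,042.14 − $272.52 = $4,769.62
State withholding: $4,769.62 × 0.044 = $209.86
City income tax: $4,769.62 × 0.032 = $152.63
Federal withholding: $4,769.62 × 0.246 = $1,173.33
Social Security tax: $5,042.14 × 0.05 = $252.11
Total deductions = $50.67 + $221.85 + $209.86 + $152.63 + $1,173.33 + $252.11 = $2,060.45
Net pay = $5,042.14 − $2,060.45 = $2,981.69

$2,981.69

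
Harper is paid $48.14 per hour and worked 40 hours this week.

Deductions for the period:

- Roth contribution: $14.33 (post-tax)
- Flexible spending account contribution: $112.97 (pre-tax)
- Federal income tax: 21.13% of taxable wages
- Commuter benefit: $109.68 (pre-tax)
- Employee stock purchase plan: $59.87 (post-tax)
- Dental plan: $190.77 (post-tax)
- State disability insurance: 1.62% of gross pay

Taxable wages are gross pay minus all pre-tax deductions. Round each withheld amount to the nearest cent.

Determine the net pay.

Gross pay: 40 × $48.14 = $1925.60
Flexible spending account contribution: $112.97
Commuter benefit: $109.68
Pre-tax total = $112.97 + $109.68 = $222.65
Taxable wages = $1925.60 − $222.65 = $1702.95
Federal income tax: $1702.95 × 0.2113 = $359.83
State disability insurance: $1925.60 × 0.0162 = $31.19
Roth contribution: $14.33
Employee stock purchase plan: $59.87
Dental plan: $190.77
Total deductions = $112.97 + $109.68 + $359.83 + $31.19 + $14.33 + $59.87 + $190.77 = $878.64
Net pay = $1925.60 − $878.64 = $1046.96

$1046.96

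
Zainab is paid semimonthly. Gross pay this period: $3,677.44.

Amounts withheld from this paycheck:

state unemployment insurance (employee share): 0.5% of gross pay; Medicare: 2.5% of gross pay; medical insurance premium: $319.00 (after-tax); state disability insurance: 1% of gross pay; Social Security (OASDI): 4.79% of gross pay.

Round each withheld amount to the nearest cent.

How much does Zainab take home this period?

$3,035.19

Social Security (OASDI): $3,677.44 × 0.0479 = $176.15
State disability insurance: $3,677.44 × 0.01 = $36.77
Medicare: $3,677.44 × 0.025 = $91.94
State unemployment insurance (employee share): $3,677.44 × 0.005 = $18.39
Medical insurance premium: $319.00
Total deductions = $176.15 + $36.77 + $91.94 + $18.39 + $319.00 = $642.25
Net pay = $3,677.44 − $642.25 = $3,035.19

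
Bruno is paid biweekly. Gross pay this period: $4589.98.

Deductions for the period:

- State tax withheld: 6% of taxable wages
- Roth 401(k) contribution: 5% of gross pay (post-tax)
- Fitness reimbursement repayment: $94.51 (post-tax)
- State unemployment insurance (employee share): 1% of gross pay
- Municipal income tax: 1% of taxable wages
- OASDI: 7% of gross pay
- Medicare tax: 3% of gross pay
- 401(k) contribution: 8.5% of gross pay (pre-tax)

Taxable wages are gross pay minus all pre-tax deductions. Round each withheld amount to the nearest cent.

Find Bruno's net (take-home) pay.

$3076.93

401(k) contribution: $4589.98 × 0.085 = $390.15
Taxable wages = $4589.98 − $390.15 = $4199.83
State tax withheld: $4199.83 × 0.06 = $251.99
Municipal income tax: $4199.83 × 0.01 = $42.00
State unemployment insurance (employee share): $4589.98 × 0.01 = $45.90
OASDI: $4589.98 × 0.07 = $321.30
Medicare tax: $4589.98 × 0.03 = $137.70
Roth 401(k) contribution: $4589.98 × 0.05 = $229.50
Fitness reimbursement repayment: $94.51
Total deductions = $390.15 + $251.99 + $42.00 + $45.90 + $321.30 + $137.70 + $229.50 + $94.51 = $1513.05
Net pay = $4589.98 − $1513.05 = $3076.93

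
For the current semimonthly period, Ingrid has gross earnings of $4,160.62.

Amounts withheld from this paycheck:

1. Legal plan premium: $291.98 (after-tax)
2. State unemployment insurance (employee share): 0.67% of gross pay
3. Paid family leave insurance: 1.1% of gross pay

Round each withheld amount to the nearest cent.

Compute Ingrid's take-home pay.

$3,794.99

Paid family leave insurance: $4,160.62 × 0.011 = $45.77
State unemployment insurance (employee share): $4,160.62 × 0.0067 = $27.88
Legal plan premium: $291.98
Total deductions = $45.77 + $27.88 + $291.98 = $365.63
Net pay = $4,160.62 − $365.63 = $3,794.99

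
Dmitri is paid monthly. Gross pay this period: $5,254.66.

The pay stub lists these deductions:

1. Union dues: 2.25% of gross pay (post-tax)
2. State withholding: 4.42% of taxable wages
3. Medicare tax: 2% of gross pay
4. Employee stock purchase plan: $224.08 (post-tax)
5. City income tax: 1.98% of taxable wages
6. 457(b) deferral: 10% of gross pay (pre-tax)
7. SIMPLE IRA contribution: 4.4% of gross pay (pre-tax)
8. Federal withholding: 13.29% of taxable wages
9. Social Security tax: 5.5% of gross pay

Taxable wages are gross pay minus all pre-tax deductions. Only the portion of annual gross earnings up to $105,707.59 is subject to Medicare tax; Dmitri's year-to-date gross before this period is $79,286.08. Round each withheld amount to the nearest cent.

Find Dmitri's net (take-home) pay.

$2,875.92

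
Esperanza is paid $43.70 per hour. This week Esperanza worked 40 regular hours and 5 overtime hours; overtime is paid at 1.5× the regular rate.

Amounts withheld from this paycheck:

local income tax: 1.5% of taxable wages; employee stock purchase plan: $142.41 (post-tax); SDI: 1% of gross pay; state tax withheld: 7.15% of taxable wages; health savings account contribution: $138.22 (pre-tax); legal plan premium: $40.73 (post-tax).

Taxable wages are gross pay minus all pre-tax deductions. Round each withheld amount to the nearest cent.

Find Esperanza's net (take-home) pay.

Regular pay: 40 × $43.70 = $1748.00
Overtime pay: 5 × $43.70 × 1.5 = $327.75
Gross pay = $1748.00 + $327.75 = $2075.75
Health savings account contribution: $138.22
Taxable wages = $2075.75 − $138.22 = $1937.53
State tax withheld: $1937.53 × 0.0715 = $138.53
Local income tax: $1937.53 × 0.015 = $29.06
SDI: $2075.75 × 0.01 = $20.76
Employee stock purchase plan: $142.41
Legal plan premium: $40.73
Total deductions = $138.22 + $138.53 + $29.06 + $20.76 + $142.41 + $40.73 = $509.71
Net pay = $2075.75 − $509.71 = $1566.04

$1566.04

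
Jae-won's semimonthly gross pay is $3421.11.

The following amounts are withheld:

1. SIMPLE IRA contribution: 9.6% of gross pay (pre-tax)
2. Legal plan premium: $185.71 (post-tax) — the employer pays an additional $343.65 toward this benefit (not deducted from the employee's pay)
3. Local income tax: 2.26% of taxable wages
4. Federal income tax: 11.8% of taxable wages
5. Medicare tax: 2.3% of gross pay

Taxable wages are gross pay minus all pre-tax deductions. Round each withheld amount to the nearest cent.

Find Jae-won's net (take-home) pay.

SIMPLE IRA contribution: $3421.11 × 0.096 = $328.43
Taxable wages = $3421.11 − $328.43 = $3092.68
Federal income tax: $3092.68 × 0.118 = $364.94
Local income tax: $3092.68 × 0.0226 = $69.89
Medicare tax: $3421.11 × 0.023 = $78.69
Legal plan premium: $185.71
(Employer's $343.65 toward legal plan premium is not withheld from the employee.)
Total deductions = $328.43 + $364.94 + $69.89 + $78.69 + $185.71 = $1027.66
Net pay = $3421.11 − $1027.66 = $2393.45

$2393.45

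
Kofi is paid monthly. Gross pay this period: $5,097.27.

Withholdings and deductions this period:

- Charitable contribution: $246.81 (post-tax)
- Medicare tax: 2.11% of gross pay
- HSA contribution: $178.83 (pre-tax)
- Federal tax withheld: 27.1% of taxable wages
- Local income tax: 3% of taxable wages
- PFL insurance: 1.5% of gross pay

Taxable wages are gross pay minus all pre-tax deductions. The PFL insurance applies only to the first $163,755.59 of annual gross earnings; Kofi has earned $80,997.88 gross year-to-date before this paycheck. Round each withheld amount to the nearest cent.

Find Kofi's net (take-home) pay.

$3,007.17

HSA contribution: $178.83
Taxable wages = $5,097.27 − $178.83 = $4,918.44
Federal tax withheld: $4,918.44 × 0.271 = $1,332.90
Local income tax: $4,918.44 × 0.03 = $147.55
PFL insurance: cap not yet reached, full $5,097.27 is subject → $5,097.27 × 0.015 = $76.46
Medicare tax: $5,097.27 × 0.0211 = $107.55
Charitable contribution: $246.81
Total deductions = $178.83 + $1,332.90 + $147.55 + $76.46 + $107.55 + $246.81 = $2,090.10
Net pay = $5,097.27 − $2,090.10 = $3,007.17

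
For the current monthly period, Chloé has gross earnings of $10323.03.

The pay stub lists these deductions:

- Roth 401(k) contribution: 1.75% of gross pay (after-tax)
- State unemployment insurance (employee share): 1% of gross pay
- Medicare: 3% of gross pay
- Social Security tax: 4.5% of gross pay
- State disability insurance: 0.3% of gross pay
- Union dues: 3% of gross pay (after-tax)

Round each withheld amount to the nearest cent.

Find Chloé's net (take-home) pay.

$8924.26

State disability insurance: $10323.03 × 0.003 = $30.97
State unemployment insurance (employee share): $10323.03 × 0.01 = $103.23
Social Security tax: $10323.03 × 0.045 = $464.54
Medicare: $10323.03 × 0.03 = $309.69
Roth 401(k) contribution: $10323.03 × 0.0175 = $180.65
Union dues: $10323.03 × 0.03 = $309.69
Total deductions = $30.97 + $103.23 + $464.54 + $309.69 + $180.65 + $309.69 = $1398.77
Net pay = $10323.03 − $1398.77 = $8924.26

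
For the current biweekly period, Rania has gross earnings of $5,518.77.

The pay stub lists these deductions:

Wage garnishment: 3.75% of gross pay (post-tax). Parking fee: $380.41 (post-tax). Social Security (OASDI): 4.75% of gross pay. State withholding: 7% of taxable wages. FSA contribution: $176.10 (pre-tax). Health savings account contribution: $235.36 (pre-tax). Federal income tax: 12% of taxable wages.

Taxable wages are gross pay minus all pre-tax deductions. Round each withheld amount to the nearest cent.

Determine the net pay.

Health savings account contribution: $235.36
FSA contribution: $176.10
Pre-tax total = $235.36 + $176.10 = $411.46
Taxable wages = $5,518.77 − $411.46 = $5,107.31
State withholding: $5,107.31 × 0.07 = $357.51
Federal income tax: $5,107.31 × 0.12 = $612.88
Social Security (OASDI): $5,518.77 × 0.0475 = $262.14
Parking fee: $380.41
Wage garnishment: $5,518.77 × 0.0375 = $206.95
Total deductions = $235.36 + $176.10 + $357.51 + $612.88 + $262.14 + $380.41 + $206.95 = $2,231.35
Net pay = $5,518.77 − $2,231.35 = $3,287.42

$3,287.42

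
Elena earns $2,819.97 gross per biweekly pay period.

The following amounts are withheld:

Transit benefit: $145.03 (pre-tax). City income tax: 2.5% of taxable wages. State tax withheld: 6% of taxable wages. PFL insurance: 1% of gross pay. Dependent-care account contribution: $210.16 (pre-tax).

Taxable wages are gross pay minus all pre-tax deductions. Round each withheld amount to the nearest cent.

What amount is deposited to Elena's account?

$2,227.07

Transit benefit: $145.03
Dependent-care account contribution: $210.16
Pre-tax total = $145.03 + $210.16 = $355.19
Taxable wages = $2,819.97 − $355.19 = $2,464.78
State tax withheld: $2,464.78 × 0.06 = $147.89
City income tax: $2,464.78 × 0.025 = $61.62
PFL insurance: $2,819.97 × 0.01 = $28.20
Total deductions = $145.03 + $210.16 + $147.89 + $61.62 + $28.20 = $592.90
Net pay = $2,819.97 − $592.90 = $2,227.07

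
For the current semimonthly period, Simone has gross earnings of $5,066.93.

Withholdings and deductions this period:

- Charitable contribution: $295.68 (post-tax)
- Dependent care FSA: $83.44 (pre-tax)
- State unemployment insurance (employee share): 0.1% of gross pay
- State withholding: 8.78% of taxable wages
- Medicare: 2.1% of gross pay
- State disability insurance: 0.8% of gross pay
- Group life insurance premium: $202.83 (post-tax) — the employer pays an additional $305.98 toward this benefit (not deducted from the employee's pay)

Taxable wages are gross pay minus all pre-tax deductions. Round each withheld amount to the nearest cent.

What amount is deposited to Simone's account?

$3,895.41

Dependent care FSA: $83.44
Taxable wages = $5,066.93 − $83.44 = $4,983.49
State withholding: $4,983.49 × 0.0878 = $437.55
State unemployment insurance (employee share): $5,066.93 × 0.001 = $5.07
Medicare: $5,066.93 × 0.021 = $106.41
State disability insurance: $5,066.93 × 0.008 = $40.54
Charitable contribution: $295.68
Group life insurance premium: $202.83
(Employer's $305.98 toward group life insurance premium is not withheld from the employee.)
Total deductions = $83.44 + $437.55 + $5.07 + $106.41 + $40.54 + $295.68 + $202.83 = $1,171.52
Net pay = $5,066.93 − $1,171.52 = $3,895.41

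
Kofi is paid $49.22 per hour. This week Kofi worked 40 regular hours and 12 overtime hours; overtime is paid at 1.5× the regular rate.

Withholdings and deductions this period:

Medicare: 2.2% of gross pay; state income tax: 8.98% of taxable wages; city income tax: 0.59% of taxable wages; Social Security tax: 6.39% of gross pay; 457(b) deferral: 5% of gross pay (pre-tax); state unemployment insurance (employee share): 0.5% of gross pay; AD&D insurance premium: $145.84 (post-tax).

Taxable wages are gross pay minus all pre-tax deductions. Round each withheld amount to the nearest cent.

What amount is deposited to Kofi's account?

Regular pay: 40 × $49.22 = $1,968.80
Overtime pay: 12 × $49.22 × 1.5 = $885.96
Gross pay = $1,968.80 + $885.96 = $2,854.76
457(b) deferral: $2,854.76 × 0.05 = $142.74
Taxable wages = $2,854.76 − $142.74 = $2,712.02
State income tax: $2,712.02 × 0.0898 = $243.54
City income tax: $2,712.02 × 0.0059 = $16.00
State unemployment insurance (employee share): $2,854.76 × 0.005 = $14.27
Social Security tax: $2,854.76 × 0.0639 = $182.42
Medicare: $2,854.76 × 0.022 = $62.80
AD&D insurance premium: $145.84
Total deductions = $142.74 + $243.54 + $16.00 + $14.27 + $182.42 + $62.80 + $145.84 = $807.61
Net pay = $2,854.76 − $807.61 = $2,047.15

$2,047.15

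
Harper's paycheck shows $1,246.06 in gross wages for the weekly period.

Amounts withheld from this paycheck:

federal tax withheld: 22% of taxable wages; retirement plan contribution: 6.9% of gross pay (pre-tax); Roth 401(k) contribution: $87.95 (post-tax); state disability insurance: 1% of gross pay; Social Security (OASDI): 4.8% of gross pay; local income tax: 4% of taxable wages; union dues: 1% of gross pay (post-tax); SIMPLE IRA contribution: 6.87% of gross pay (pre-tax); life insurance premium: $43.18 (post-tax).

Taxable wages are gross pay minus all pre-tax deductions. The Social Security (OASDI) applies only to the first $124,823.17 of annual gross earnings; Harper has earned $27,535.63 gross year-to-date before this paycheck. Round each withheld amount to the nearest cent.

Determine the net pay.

Retirement plan contribution: $1,246.06 × 0.069 = $85.98
SIMPLE IRA contribution: $1,246.06 × 0.0687 = $85.60
Pre-tax total = $85.98 + $85.60 = $171.58
Taxable wages = $1,246.06 − $171.58 = $1,074.48
Federal tax withheld: $1,074.48 × 0.22 = $236.39
Local income tax: $1,074.48 × 0.04 = $42.98
Social Security (OASDI): cap not yet reached, full $1,246.06 is subject → $1,246.06 × 0.048 = $59.81
State disability insurance: $1,246.06 × 0.01 = $12.46
Roth 401(k) contribution: $87.95
Union dues: $1,246.06 × 0.01 = $12.46
Life insurance premium: $43.18
Total deductions = $85.98 + $85.60 + $236.39 + $42.98 + $59.81 + $12.46 + $87.95 + $12.46 + $43.18 = $666.81
Net pay = $1,246.06 − $666.81 = $579.25

$579.25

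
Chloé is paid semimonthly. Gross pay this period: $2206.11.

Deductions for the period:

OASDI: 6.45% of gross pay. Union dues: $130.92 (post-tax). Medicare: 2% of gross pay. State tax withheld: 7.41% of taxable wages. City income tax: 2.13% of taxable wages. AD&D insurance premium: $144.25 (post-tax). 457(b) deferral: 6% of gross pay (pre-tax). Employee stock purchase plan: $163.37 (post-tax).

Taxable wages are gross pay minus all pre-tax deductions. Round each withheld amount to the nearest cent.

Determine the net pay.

457(b) deferral: $2206.11 × 0.06 = $132.37
Taxable wages = $2206.11 − $132.37 = $2073.74
State tax withheld: $2073.74 × 0.0741 = $153.66
City income tax: $2073.74 × 0.0213 = $44.17
OASDI: $2206.11 × 0.0645 = $142.29
Medicare: $2206.11 × 0.02 = $44.12
AD&D insurance premium: $144.25
Employee stock purchase plan: $163.37
Union dues: $130.92
Total deductions = $132.37 + $153.66 + $44.17 + $142.29 + $44.12 + $144.25 + $163.37 + $130.92 = $955.15
Net pay = $2206.11 − $955.15 = $1250.96

$1250.96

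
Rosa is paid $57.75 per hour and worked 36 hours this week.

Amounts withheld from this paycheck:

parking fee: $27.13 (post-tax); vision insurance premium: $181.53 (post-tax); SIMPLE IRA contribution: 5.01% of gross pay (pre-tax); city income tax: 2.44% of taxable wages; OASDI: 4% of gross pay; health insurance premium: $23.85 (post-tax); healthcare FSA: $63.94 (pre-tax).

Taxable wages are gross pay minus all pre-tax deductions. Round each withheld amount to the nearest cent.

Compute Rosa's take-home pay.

Gross pay: 36 × $57.75 = $2079.00
SIMPLE IRA contribution: $2079.00 × 0.0501 = $104.16
Healthcare FSA: $63.94
Pre-tax total = $104.16 + $63.94 = $168.10
Taxable wages = $2079.00 − $168.10 = $1910.90
City income tax: $1910.90 × 0.0244 = $46.63
OASDI: $2079.00 × 0.04 = $83.16
Health insurance premium: $23.85
Parking fee: $27.13
Vision insurance premium: $181.53
Total deductions = $104.16 + $63.94 + $46.63 + $83.16 + $23.85 + $27.13 + $181.53 = $530.40
Net pay = $2079.00 − $530.40 = $1548.60

$1548.60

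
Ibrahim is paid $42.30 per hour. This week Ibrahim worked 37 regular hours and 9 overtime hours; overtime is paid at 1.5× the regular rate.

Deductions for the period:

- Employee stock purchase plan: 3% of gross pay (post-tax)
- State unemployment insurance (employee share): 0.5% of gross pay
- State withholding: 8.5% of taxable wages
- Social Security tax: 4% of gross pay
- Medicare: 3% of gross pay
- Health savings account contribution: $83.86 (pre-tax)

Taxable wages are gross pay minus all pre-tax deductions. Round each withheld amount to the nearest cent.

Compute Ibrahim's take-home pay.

$1,653.56

Regular pay: 37 × $42.30 = $1,565.10
Overtime pay: 9 × $42.30 × 1.5 = $571.05
Gross pay = $1,565.10 + $571.05 = $2,136.15
Health savings account contribution: $83.86
Taxable wages = $2,136.15 − $83.86 = $2,052.29
State withholding: $2,052.29 × 0.085 = $174.44
State unemployment insurance (employee share): $2,136.15 × 0.005 = $10.68
Social Security tax: $2,136.15 × 0.04 = $85.45
Medicare: $2,136.15 × 0.03 = $64.08
Employee stock purchase plan: $2,136.15 × 0.03 = $64.08
Total deductions = $83.86 + $174.44 + $10.68 + $85.45 + $64.08 + $64.08 = $482.59
Net pay = $2,136.15 − $482.59 = $1,653.56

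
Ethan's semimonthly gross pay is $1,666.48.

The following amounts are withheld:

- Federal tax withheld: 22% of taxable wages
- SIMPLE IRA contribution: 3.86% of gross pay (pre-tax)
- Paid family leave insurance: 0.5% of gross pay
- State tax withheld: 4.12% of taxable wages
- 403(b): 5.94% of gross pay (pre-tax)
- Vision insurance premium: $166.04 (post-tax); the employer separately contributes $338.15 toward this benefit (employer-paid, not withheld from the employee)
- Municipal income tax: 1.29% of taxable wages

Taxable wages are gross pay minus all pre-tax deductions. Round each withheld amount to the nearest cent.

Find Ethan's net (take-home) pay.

403(b): $1,666.48 × 0.0594 = $98.99
SIMPLE IRA contribution: $1,666.48 × 0.0386 = $64.33
Pre-tax total = $98.99 + $64.33 = $163.32
Taxable wages = $1,666.48 − $163.32 = $1,503.16
State tax withheld: $1,503.16 × 0.0412 = $61.93
Municipal income tax: $1,503.16 × 0.0129 = $19.39
Federal tax withheld: $1,503.16 × 0.22 = $330.70
Paid family leave insurance: $1,666.48 × 0.005 = $8.33
Vision insurance premium: $166.04
(Employer's $338.15 toward vision insurance premium is not withheld from the employee.)
Total deductions = $98.99 + $64.33 + $61.93 + $19.39 + $330.70 + $8.33 + $166.04 = $749.71
Net pay = $1,666.48 − $749.71 = $916.77

$916.77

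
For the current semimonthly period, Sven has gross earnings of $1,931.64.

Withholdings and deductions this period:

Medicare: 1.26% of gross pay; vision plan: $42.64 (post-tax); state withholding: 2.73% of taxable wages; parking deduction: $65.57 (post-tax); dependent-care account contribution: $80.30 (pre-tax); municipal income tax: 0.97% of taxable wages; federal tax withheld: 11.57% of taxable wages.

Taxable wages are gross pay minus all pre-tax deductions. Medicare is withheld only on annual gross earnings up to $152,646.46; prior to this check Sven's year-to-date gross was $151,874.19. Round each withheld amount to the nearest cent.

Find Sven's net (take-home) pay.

Dependent-care account contribution: $80.30
Taxable wages = $1,931.64 − $80.30 = $1,851.34
Municipal income tax: $1,851.34 × 0.0097 = $17.96
State withholding: $1,851.34 × 0.0273 = $50.54
Federal tax withheld: $1,851.34 × 0.1157 = $214.20
Medicare: only $152,646.46 − $151,874.19 = $772.27 of this check is subject → $772.27 × 0.0126 = $9.73
Parking deduction: $65.57
Vision plan: $42.64
Total deductions = $80.30 + $17.96 + $50.54 + $214.20 + $9.73 + $65.57 + $42.64 = $480.94
Net pay = $1,931.64 − $480.94 = $1,450.70

$1,450.70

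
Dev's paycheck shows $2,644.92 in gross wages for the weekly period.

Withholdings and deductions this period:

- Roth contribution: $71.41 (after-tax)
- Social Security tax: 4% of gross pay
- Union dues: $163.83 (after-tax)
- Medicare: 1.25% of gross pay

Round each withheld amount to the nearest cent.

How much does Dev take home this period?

$2,270.82

Social Security tax: $2,644.92 × 0.04 = $105.80
Medicare: $2,644.92 × 0.0125 = $33.06
Roth contribution: $71.41
Union dues: $163.83
Total deductions = $105.80 + $33.06 + $71.41 + $163.83 = $374.10
Net pay = $2,644.92 − $374.10 = $2,270.82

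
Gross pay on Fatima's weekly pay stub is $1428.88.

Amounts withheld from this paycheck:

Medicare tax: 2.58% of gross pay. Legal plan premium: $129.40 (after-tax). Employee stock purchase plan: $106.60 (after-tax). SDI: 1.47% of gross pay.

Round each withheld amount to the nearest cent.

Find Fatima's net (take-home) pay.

Medicare tax: $1428.88 × 0.0258 = $36.87
SDI: $1428.88 × 0.0147 = $21.00
Legal plan premium: $129.40
Employee stock purchase plan: $106.60
Total deductions = $36.87 + $21.00 + $129.40 + $106.60 = $293.87
Net pay = $1428.88 − $293.87 = $1135.01

$1135.01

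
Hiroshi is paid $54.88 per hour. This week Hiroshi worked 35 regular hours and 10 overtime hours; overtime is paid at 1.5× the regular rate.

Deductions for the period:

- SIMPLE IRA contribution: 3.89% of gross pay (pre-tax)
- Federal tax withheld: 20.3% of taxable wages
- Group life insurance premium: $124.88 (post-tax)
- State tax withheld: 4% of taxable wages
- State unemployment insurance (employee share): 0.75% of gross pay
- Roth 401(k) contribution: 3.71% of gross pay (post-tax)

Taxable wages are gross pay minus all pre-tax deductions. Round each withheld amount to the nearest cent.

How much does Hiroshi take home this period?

$1,749.15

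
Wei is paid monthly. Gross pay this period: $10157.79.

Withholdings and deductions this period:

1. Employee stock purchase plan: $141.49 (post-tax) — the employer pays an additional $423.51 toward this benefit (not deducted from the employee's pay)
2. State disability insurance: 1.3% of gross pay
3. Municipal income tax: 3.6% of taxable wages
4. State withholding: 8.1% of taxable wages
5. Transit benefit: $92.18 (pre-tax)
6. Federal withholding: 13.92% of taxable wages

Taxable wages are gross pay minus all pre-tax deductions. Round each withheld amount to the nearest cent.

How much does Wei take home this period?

Transit benefit: $92.18
Taxable wages = $10157.79 − $92.18 = $10065.61
Municipal income tax: $10065.61 × 0.036 = $362.36
Federal withholding: $10065.61 × 0.1392 = $1401.13
State withholding: $10065.61 × 0.081 = $815.31
State disability insurance: $10157.79 × 0.013 = $132.05
Employee stock purchase plan: $141.49
(Employer's $423.51 toward employee stock purchase plan is not withheld from the employee.)
Total deductions = $92.18 + $362.36 + $1401.13 + $815.31 + $132.05 + $141.49 = $2944.52
Net pay = $10157.79 − $2944.52 = $7213.27

$7213.27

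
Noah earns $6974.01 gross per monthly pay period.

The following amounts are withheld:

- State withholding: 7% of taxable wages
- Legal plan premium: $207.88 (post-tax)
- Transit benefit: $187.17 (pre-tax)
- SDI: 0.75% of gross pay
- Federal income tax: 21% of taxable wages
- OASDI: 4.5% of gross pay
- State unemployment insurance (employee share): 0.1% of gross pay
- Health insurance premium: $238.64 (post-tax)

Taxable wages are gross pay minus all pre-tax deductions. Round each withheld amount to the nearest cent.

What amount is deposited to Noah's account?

$4066.89

Transit benefit: $187.17
Taxable wages = $6974.01 − $187.17 = $6786.84
State withholding: $6786.84 × 0.07 = $475.08
Federal income tax: $6786.84 × 0.21 = $1425.24
State unemployment insurance (employee share): $6974.01 × 0.001 = $6.97
SDI: $6974.01 × 0.0075 = $52.31
OASDI: $6974.01 × 0.045 = $313.83
Legal plan premium: $207.88
Health insurance premium: $238.64
Total deductions = $187.17 + $475.08 + $1425.24 + $6.97 + $52.31 + $313.83 + $207.88 + $238.64 = $2907.12
Net pay = $6974.01 − $2907.12 = $4066.89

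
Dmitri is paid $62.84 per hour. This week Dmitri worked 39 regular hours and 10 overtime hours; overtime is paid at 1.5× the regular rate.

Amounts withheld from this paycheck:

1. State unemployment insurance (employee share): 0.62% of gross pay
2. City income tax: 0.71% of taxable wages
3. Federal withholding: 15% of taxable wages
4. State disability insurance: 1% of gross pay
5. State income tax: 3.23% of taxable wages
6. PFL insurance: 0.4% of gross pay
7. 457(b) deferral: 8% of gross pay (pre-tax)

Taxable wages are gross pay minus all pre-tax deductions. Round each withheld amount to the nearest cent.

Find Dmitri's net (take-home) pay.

Regular pay: 39 × $62.84 = $2,450.76
Overtime pay: 10 × $62.84 × 1.5 = $942.60
Gross pay = $2,450.76 + $942.60 = $3,393.36
457(b) deferral: $3,393.36 × 0.08 = $271.47
Taxable wages = $3,393.36 − $271.47 = $3,121.89
Federal withholding: $3,121.89 × 0.15 = $468.28
City income tax: $3,121.89 × 0.0071 = $22.17
State income tax: $3,121.89 × 0.0323 = $100.84
State unemployment insurance (employee share): $3,393.36 × 0.0062 = $21.04
PFL insurance: $3,393.36 × 0.004 = $13.57
State disability insurance: $3,393.36 × 0.01 = $33.93
Total deductions = $271.47 + $468.28 + $22.17 + $100.84 + $21.04 + $13.57 + $33.93 = $931.30
Net pay = $3,393.36 − $931.30 = $2,462.06

$2,462.06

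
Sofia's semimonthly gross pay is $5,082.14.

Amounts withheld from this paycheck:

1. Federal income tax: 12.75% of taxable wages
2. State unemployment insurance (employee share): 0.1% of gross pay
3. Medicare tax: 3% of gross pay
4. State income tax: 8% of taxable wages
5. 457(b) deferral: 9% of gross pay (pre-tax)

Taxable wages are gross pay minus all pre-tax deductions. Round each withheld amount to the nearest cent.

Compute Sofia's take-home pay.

457(b) deferral: $5,082.14 × 0.09 = $457.39
Taxable wages = $5,082.14 − $457.39 = $4,624.75
Federal income tax: $4,624.75 × 0.1275 = $589.66
State income tax: $4,624.75 × 0.08 = $369.98
Medicare tax: $5,082.14 × 0.03 = $152.46
State unemployment insurance (employee share): $5,082.14 × 0.001 = $5.08
Total deductions = $457.39 + $589.66 + $369.98 + $152.46 + $5.08 = $1,574.57
Net pay = $5,082.14 − $1,574.57 = $3,507.57

$3,507.57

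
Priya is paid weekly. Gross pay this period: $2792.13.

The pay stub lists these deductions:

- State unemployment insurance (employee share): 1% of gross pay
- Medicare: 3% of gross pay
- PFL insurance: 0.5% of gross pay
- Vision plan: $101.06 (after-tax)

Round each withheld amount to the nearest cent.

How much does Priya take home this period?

Medicare: $2792.13 × 0.03 = $83.76
PFL insurance: $2792.13 × 0.005 = $13.96
State unemployment insurance (employee share): $2792.13 × 0.01 = $27.92
Vision plan: $101.06
Total deductions = $83.76 + $13.96 + $27.92 + $101.06 = $226.70
Net pay = $2792.13 − $226.70 = $2565.43

$2565.43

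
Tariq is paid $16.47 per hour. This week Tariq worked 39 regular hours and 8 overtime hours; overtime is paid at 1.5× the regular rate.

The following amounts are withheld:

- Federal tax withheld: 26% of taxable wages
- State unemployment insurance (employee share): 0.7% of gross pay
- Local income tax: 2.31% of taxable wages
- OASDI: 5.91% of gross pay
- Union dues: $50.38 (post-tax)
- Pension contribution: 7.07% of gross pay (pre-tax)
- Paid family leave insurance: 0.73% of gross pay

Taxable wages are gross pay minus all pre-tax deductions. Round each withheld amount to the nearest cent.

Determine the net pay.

Regular pay: 39 × $16.47 = $642.33
Overtime pay: 8 × $16.47 × 1.5 = $197.64
Gross pay = $642.33 + $197.64 = $839.97
Pension contribution: $839.97 × 0.0707 = $59.39
Taxable wages = $839.97 − $59.39 = $780.58
Federal tax withheld: $780.58 × 0.26 = $202.95
Local income tax: $780.58 × 0.0231 = $18.03
Paid family leave insurance: $839.97 × 0.0073 = $6.13
OASDI: $839.97 × 0.0591 = $49.64
State unemployment insurance (employee share): $839.97 × 0.007 = $5.88
Union dues: $50.38
Total deductions = $59.39 + $202.95 + $18.03 + $6.13 + $49.64 + $5.88 + $50.38 = $392.40
Net pay = $839.97 − $392.40 = $447.57

$447.57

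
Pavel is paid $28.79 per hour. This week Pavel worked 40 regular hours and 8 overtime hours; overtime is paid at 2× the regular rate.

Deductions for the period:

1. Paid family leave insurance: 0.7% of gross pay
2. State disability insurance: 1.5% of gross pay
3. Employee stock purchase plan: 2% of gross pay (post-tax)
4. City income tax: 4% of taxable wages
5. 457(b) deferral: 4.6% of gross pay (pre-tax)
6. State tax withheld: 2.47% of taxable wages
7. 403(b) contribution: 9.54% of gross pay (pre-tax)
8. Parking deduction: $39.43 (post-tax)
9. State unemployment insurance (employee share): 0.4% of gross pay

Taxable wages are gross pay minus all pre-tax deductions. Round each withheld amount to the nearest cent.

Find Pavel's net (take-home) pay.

Regular pay: 40 × $28.79 = $1,151.60
Overtime pay: 8 × $28.79 × 2 = $460.64
Gross pay = $1,151.60 + $460.64 = $1,612.24
457(b) deferral: $1,612.24 × 0.046 = $74.16
403(b) contribution: $1,612.24 × 0.0954 = $153.81
Pre-tax total = $74.16 + $153.81 = $227.97
Taxable wages = $1,612.24 − $227.97 = $1,384.27
State tax withheld: $1,384.27 × 0.0247 = $34.19
City income tax: $1,384.27 × 0.04 = $55.37
State disability insurance: $1,612.24 × 0.015 = $24.18
Paid family leave insurance: $1,612.24 × 0.007 = $11.29
State unemployment insurance (employee share): $1,612.24 × 0.004 = $6.45
Parking deduction: $39.43
Employee stock purchase plan: $1,612.24 × 0.02 = $32.24
Total deductions = $74.16 + $153.81 + $34.19 + $55.37 + $24.18 + $11.29 + $6.45 + $39.43 + $32.24 = $431.12
Net pay = $1,612.24 − $431.12 = $1,181.12

$1,181.12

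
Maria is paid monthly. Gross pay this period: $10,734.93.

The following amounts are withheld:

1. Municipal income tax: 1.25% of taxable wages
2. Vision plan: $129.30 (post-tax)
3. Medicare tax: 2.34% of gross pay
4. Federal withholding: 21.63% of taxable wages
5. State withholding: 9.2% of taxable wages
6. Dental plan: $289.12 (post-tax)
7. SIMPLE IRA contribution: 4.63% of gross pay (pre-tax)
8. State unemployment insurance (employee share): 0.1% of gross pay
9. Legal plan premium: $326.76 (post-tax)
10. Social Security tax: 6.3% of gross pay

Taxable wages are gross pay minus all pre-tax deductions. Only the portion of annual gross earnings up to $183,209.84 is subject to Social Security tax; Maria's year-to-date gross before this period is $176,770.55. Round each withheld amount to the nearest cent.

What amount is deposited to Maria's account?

$5,540.79

SIMPLE IRA contribution: $10,734.93 × 0.0463 = $497.03
Taxable wages = $10,734.93 − $497.03 = $10,237.90
Federal withholding: $10,237.90 × 0.2163 = $2,214.46
State withholding: $10,237.90 × 0.092 = $941.89
Municipal income tax: $10,237.90 × 0.0125 = $127.97
Social Security tax: only $183,209.84 − $176,770.55 = $6,439.29 of this check is subject → $6,439.29 × 0.063 = $405.68
Medicare tax: $10,734.93 × 0.0234 = $251.20
State unemployment insurance (employee share): $10,734.93 × 0.001 = $10.73
Dental plan: $289.12
Vision plan: $129.30
Legal plan premium: $326.76
Total deductions = $497.03 + $2,214.46 + $941.89 + $127.97 + $405.68 + $251.20 + $10.73 + $289.12 + $129.30 + $326.76 = $5,194.14
Net pay = $10,734.93 − $5,194.14 = $5,540.79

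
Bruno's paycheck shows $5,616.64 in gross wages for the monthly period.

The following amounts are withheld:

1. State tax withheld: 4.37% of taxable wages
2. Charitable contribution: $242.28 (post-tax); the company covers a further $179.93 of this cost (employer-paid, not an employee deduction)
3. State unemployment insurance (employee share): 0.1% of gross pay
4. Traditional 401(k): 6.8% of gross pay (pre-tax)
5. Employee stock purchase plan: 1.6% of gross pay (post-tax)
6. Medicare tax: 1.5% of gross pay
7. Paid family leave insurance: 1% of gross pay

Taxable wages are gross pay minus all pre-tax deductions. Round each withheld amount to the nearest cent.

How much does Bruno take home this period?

Traditional 401(k): $5,616.64 × 0.068 = $381.93
Taxable wages = $5,616.64 − $381.93 = $5,234.71
State tax withheld: $5,234.71 × 0.0437 = $228.76
Paid family leave insurance: $5,616.64 × 0.01 = $56.17
Medicare tax: $5,616.64 × 0.015 = $84.25
State unemployment insurance (employee share): $5,616.64 × 0.001 = $5.62
Employee stock purchase plan: $5,616.64 × 0.016 = $89.87
Charitable contribution: $242.28
(Employer's $179.93 toward charitable contribution is not withheld from the employee.)
Total deductions = $381.93 + $228.76 + $56.17 + $84.25 + $5.62 + $89.87 + $242.28 = $1,088.88
Net pay = $5,616.64 − $1,088.88 = $4,527.76

$4,527.76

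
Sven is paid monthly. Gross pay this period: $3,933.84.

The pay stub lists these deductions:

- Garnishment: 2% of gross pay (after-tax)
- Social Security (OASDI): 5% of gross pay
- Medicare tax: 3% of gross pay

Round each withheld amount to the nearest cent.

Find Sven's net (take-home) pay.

Medicare tax: $3,933.84 × 0.03 = $118.02
Social Security (OASDI): $3,933.84 × 0.05 = $196.69
Garnishment: $3,933.84 × 0.02 = $78.68
Total deductions = $118.02 + $196.69 + $78.68 = $393.39
Net pay = $3,933.84 − $393.39 = $3,540.45

$3,540.45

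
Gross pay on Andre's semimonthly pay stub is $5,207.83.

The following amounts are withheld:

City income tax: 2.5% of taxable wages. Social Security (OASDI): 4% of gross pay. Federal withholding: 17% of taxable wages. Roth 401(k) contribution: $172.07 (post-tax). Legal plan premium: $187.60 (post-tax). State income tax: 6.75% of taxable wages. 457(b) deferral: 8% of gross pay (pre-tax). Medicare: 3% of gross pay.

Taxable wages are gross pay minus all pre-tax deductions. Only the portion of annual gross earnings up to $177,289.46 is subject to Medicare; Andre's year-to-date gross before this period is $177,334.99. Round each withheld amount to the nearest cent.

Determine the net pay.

457(b) deferral: $5,207.83 × 0.08 = $416.63
Taxable wages = $5,207.83 − $416.63 = $4,791.20
City income tax: $4,791.20 × 0.025 = $119.78
Federal withholding: $4,791.20 × 0.17 = $814.50
State income tax: $4,791.20 × 0.0675 = $323.41
Medicare: annual cap $177,289.46 already reached (YTD $177,334.99), so $0.00
Social Security (OASDI): $5,207.83 × 0.04 = $208.31
Legal plan premium: $187.60
Roth 401(k) contribution: $172.07
Total deductions = $416.63 + $119.78 + $814.50 + $323.41 + $0.00 + $208.31 + $187.60 + $172.07 = $2,242.30
Net pay = $5,207.83 − $2,242.30 = $2,965.53

$2,965.53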